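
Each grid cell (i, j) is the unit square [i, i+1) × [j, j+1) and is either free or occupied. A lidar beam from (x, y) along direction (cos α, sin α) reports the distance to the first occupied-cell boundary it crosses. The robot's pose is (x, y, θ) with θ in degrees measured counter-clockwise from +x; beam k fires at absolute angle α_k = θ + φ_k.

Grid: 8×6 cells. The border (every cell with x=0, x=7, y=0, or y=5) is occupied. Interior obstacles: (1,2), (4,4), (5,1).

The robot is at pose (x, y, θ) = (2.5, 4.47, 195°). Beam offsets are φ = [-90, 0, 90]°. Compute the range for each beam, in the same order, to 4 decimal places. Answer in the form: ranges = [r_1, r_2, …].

ranges = [0.5487, 1.5529, 3.5924]

beam 1: φ=-90°, α=105°
  cosα=-0.2588 sinα=0.9659 | (2,4) | tMaxX 1.9319 tMaxY 0.5487 | tΔX 3.8637 tΔY 1.0353
    t=0.5487 [y] (2,5) — stop
  → r_1 = 0.5487
beam 2: φ=0°, α=195°
  cosα=-0.9659 sinα=-0.2588 | (2,4) | tMaxX 0.5176 tMaxY 1.8159 | tΔX 1.0353 tΔY 3.8637
    t=0.5176 [x] (1,4)
    t=1.5529 [x] (0,4) — stop
  → r_2 = 1.5529
beam 3: φ=90°, α=285°
  cosα=0.2588 sinα=-0.9659 | (2,4) | tMaxX 1.9319 tMaxY 0.4866 | tΔX 3.8637 tΔY 1.0353
    t=0.4866 [y] (2,3)
    t=1.5219 [y] (2,2)
    t=1.9319 [x] (3,2)
    t=2.5571 [y] (3,1)
    t=3.5924 [y] (3,0) — stop
  → r_3 = 3.5924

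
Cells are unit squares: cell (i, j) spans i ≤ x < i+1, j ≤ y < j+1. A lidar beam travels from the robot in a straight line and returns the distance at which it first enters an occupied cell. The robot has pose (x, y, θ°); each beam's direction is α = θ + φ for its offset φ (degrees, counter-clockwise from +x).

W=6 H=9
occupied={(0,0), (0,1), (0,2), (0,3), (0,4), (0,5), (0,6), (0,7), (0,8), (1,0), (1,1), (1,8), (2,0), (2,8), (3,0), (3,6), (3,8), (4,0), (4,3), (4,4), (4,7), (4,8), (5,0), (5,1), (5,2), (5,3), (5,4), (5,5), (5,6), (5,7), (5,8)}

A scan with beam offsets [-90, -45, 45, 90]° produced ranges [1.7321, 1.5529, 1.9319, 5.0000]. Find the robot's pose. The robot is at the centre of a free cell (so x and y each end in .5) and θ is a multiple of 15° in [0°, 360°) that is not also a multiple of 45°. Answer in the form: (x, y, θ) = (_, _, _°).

(x, y, θ) = (3.5, 2.5, 30°)

The pose lattice has 23·16 = 368 candidates. Test each by forward raycasting.
  (1.5, 2.5, 75°): beam 1 = 3.6235 ≠ 1.7321 ✗
  (1.5, 6.5, 150°): beam 3 = 0.5176 ≠ 1.9319 ✗
  (2.5, 1.5, 255°): beam 1 = 0.5176 ≠ 1.7321 ✗
  (4.5, 6.5, 300°): beam 1 = 0.5774 ≠ 1.7321 ✗
  (2.5, 5.5, 330°): beam 1 = 3.0000 ≠ 1.7321 ✗
  …
  (3.5, 2.5, 30°): r_1=1.7321, r_2=1.5529, r_3=1.9319, r_4=5.0000 — all match ✓
Only this pose fits every beam.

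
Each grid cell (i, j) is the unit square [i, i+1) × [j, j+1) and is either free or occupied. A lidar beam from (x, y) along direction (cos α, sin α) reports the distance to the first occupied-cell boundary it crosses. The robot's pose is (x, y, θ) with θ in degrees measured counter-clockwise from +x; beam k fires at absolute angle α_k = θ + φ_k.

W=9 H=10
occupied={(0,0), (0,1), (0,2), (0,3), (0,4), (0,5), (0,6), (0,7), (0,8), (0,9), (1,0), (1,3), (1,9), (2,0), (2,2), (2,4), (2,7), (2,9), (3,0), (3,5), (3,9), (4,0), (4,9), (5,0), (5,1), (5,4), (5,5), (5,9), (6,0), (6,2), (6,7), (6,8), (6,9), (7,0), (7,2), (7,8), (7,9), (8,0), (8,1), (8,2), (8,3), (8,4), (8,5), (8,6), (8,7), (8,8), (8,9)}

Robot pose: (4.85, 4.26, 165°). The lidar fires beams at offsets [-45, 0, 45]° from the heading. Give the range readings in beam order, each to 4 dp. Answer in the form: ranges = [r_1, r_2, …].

ranges = [1.7000, 1.9153, 2.5200]

beam 1: φ=-45°, α=120°
  d=(-0.5000,0.8660)  start (4,4)  tX=1.7000 tY=0.8545  stride 1/|dx|=2.0000 1/|dy|=1.1547
    cross y-line → (4,5), t=0.8545
    cross x-line → (3,5), t=1.7000 (wall)
  → r_1 = 1.7000
beam 2: φ=0°, α=165°
  d=(-0.9659,0.2588)  start (4,4)  tX=0.8800 tY=2.8591  stride 1/|dx|=1.0353 1/|dy|=3.8637
    cross x-line → (3,4), t=0.8800
    cross x-line → (2,4), t=1.9153 (wall)
  → r_2 = 1.9153
beam 3: φ=45°, α=210°
  d=(-0.8660,-0.5000)  start (4,4)  tX=0.9815 tY=0.5200  stride 1/|dx|=1.1547 1/|dy|=2.0000
    cross y-line → (4,3), t=0.5200
    cross x-line → (3,3), t=0.9815
    cross x-line → (2,3), t=2.1362
    cross y-line → (2,2), t=2.5200 (wall)
  → r_3 = 2.5200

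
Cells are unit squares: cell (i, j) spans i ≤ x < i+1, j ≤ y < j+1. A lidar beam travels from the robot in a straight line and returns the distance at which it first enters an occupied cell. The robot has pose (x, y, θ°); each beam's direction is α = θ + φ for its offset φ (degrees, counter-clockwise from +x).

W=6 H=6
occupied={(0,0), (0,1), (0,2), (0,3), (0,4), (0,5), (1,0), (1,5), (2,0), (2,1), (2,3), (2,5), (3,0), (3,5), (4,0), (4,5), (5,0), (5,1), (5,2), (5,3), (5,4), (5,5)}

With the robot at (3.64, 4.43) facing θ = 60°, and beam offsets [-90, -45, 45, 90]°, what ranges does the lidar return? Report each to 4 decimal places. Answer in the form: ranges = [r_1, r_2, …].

beam 1: φ=-90°, α=330°
  d=(0.8660,-0.5000)  start (3,4)  tX=0.4157 tY=0.8600  stride 1/|dx|=1.1547 1/|dy|=2.0000
    cross x-line → (4,4), t=0.4157
    cross y-line → (4,3), t=0.8600
    cross x-line → (5,3), t=1.5704 (wall)
  → r_1 = 1.5704
beam 2: φ=-45°, α=15°
  d=(0.9659,0.2588)  start (3,4)  tX=0.3727 tY=2.2023  stride 1/|dx|=1.0353 1/|dy|=3.8637
    cross x-line → (4,4), t=0.3727
    cross x-line → (5,4), t=1.4080 (wall)
  → r_2 = 1.4080
beam 3: φ=45°, α=105°
  d=(-0.2588,0.9659)  start (3,4)  tX=2.4728 tY=0.5901  stride 1/|dx|=3.8637 1/|dy|=1.0353
    cross y-line → (3,5), t=0.5901 (wall)
  → r_3 = 0.5901
beam 4: φ=90°, α=150°
  d=(-0.8660,0.5000)  start (3,4)  tX=0.7390 tY=1.1400  stride 1/|dx|=1.1547 1/|dy|=2.0000
    cross x-line → (2,4), t=0.7390
    cross y-line → (2,5), t=1.1400 (wall)
  → r_4 = 1.1400

ranges = [1.5704, 1.4080, 0.5901, 1.1400]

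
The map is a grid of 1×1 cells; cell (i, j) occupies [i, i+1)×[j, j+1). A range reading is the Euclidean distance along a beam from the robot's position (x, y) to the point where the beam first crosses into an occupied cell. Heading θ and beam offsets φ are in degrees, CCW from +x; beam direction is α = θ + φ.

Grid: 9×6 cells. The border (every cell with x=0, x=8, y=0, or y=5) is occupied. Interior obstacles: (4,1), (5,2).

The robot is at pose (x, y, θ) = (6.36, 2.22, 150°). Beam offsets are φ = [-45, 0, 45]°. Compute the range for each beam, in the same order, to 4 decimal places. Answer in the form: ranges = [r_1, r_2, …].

ranges = [2.8781, 0.4157, 0.3727]

beam 1: φ=-45°, α=105°
  dir = (cos 105°, sin 105°) = (-0.2588, 0.9659); from cell (6,2)
  next x-line at t=1.3909, next y-line at t=0.8075; Δt_x=3.8637, Δt_y=1.0353
    y: enter (6,3) at t=0.8075
    x: enter (5,3) at t=1.3909
    y: enter (5,4) at t=1.8428
    y: enter (5,5) at t=2.8781 ← occupied
  → r_1 = 2.8781
beam 2: φ=0°, α=150°
  dir = (cos 150°, sin 150°) = (-0.8660, 0.5000); from cell (6,2)
  next x-line at t=0.4157, next y-line at t=1.5600; Δt_x=1.1547, Δt_y=2.0000
    x: enter (5,2) at t=0.4157 ← occupied
  → r_2 = 0.4157
beam 3: φ=45°, α=195°
  dir = (cos 195°, sin 195°) = (-0.9659, -0.2588); from cell (6,2)
  next x-line at t=0.3727, next y-line at t=0.8500; Δt_x=1.0353, Δt_y=3.8637
    x: enter (5,2) at t=0.3727 ← occupied
  → r_3 = 0.3727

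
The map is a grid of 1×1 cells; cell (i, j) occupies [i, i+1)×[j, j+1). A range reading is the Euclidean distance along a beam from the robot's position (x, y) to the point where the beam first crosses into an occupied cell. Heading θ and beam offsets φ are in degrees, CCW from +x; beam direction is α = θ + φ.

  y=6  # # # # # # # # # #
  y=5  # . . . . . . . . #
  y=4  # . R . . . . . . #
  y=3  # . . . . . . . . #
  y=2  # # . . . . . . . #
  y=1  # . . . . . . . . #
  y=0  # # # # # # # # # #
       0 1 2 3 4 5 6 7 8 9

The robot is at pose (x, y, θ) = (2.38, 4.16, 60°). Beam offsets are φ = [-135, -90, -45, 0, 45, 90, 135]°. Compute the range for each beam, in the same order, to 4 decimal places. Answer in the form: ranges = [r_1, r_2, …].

beam 1: φ=-135°, α=285°
  direction (0.2588, -0.9659); cell (2,4); t to first gridline: x 2.3955, y 0.1656 (then +3.8637 / +1.0353)
    (2,3) via y @ 0.1656
    (2,2) via y @ 1.2009
    (2,1) via y @ 2.2362
    (3,1) via x @ 2.3955
    (3,0) via y @ 3.2715  # hit
  → r_1 = 3.2715
beam 2: φ=-90°, α=330°
  direction (0.8660, -0.5000); cell (2,4); t to first gridline: x 0.7159, y 0.3200 (then +1.1547 / +2.0000)
    (2,3) via y @ 0.3200
    (3,3) via x @ 0.7159
    (4,3) via x @ 1.8706
    (4,2) via y @ 2.3200
    (5,2) via x @ 3.0253
    (6,2) via x @ 4.1800
    (6,1) via y @ 4.3200
    (7,1) via x @ 5.3347
    (7,0) via y @ 6.3200  # hit
  → r_2 = 6.3200
beam 3: φ=-45°, α=15°
  direction (0.9659, 0.2588); cell (2,4); t to first gridline: x 0.6419, y 3.2455 (then +1.0353 / +3.8637)
    (3,4) via x @ 0.6419
    (4,4) via x @ 1.6771
    (5,4) via x @ 2.7124
    (5,5) via y @ 3.2455
    (6,5) via x @ 3.7477
    (7,5) via x @ 4.7830
    (8,5) via x @ 5.8183
    (9,5) via x @ 6.8535  # hit
  → r_3 = 6.8535
beam 4: φ=0°, α=60°
  direction (0.5000, 0.8660); cell (2,4); t to first gridline: x 1.2400, y 0.9699 (then +2.0000 / +1.1547)
    (2,5) via y @ 0.9699
    (3,5) via x @ 1.2400
    (3,6) via y @ 2.1246  # hit
  → r_4 = 2.1246
beam 5: φ=45°, α=105°
  direction (-0.2588, 0.9659); cell (2,4); t to first gridline: x 1.4682, y 0.8696 (then +3.8637 / +1.0353)
    (2,5) via y @ 0.8696
    (1,5) via x @ 1.4682
    (1,6) via y @ 1.9049  # hit
  → r_5 = 1.9049
beam 6: φ=90°, α=150°
  direction (-0.8660, 0.5000); cell (2,4); t to first gridline: x 0.4388, y 1.6800 (then +1.1547 / +2.0000)
    (1,4) via x @ 0.4388
    (0,4) via x @ 1.5935  # hit
  → r_6 = 1.5935
beam 7: φ=135°, α=195°
  direction (-0.9659, -0.2588); cell (2,4); t to first gridline: x 0.3934, y 0.6182 (then +1.0353 / +3.8637)
    (1,4) via x @ 0.3934
    (1,3) via y @ 0.6182
    (0,3) via x @ 1.4287  # hit
  → r_7 = 1.4287

ranges = [3.2715, 6.3200, 6.8535, 2.1246, 1.9049, 1.5935, 1.4287]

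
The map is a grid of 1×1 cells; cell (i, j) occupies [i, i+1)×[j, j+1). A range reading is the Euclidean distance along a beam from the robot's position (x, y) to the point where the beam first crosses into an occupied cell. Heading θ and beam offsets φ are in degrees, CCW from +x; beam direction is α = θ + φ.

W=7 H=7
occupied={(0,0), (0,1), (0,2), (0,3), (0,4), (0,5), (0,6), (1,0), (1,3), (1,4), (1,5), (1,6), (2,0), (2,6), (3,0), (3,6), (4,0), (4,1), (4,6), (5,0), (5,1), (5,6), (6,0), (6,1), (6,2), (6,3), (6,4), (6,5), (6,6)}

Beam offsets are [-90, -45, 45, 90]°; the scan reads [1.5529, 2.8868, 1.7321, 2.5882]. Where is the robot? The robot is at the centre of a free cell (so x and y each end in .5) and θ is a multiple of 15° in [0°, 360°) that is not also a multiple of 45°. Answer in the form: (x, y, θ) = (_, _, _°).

The pose lattice has 20·16 = 320 candidates. Test each by forward raycasting.
  (5.5, 2.5, 150°): beam 1 = 1.0000 ≠ 1.5529 ✗
  (2.5, 1.5, 75°): beam 2 = 4.0415 ≠ 2.8868 ✗
  (2.5, 3.5, 195°): beam 1 = 1.9319 ≠ 1.5529 ✗
  (3.5, 5.5, 210°): beam 1 = 0.5774 ≠ 1.5529 ✗
  (2.5, 5.5, 150°): beam 1 = 0.5774 ≠ 1.5529 ✗
  …
  (3.5, 3.5, 255°): r_1=1.5529, r_2=2.8868, r_3=1.7321, r_4=2.5882 — all match ✓
Unique over the lattice → pose = (3.5, 3.5, 255°).

(x, y, θ) = (3.5, 3.5, 255°)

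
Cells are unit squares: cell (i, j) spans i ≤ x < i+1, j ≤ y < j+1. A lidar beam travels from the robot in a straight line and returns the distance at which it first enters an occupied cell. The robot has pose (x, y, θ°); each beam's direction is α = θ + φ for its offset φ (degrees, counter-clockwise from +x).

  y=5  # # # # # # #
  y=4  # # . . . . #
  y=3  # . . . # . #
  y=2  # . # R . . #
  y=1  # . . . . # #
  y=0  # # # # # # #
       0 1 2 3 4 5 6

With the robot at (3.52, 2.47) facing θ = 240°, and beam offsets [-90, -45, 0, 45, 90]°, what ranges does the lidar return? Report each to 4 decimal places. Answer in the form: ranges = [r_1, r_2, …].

beam 1: φ=-90°, α=150°
  cosα=-0.8660 sinα=0.5000 | (3,2) | tMaxX 0.6004 tMaxY 1.0600 | tΔX 1.1547 tΔY 2.0000
    t=0.6004 [x] (2,2) — stop
  → r_1 = 0.6004
beam 2: φ=-45°, α=195°
  cosα=-0.9659 sinα=-0.2588 | (3,2) | tMaxX 0.5383 tMaxY 1.8159 | tΔX 1.0353 tΔY 3.8637
    t=0.5383 [x] (2,2) — stop
  → r_2 = 0.5383
beam 3: φ=0°, α=240°
  cosα=-0.5000 sinα=-0.8660 | (3,2) | tMaxX 1.0400 tMaxY 0.5427 | tΔX 2.0000 tΔY 1.1547
    t=0.5427 [y] (3,1)
    t=1.0400 [x] (2,1)
    t=1.6974 [y] (2,0) — stop
  → r_3 = 1.6974
beam 4: φ=45°, α=285°
  cosα=0.2588 sinα=-0.9659 | (3,2) | tMaxX 1.8546 tMaxY 0.4866 | tΔX 3.8637 tΔY 1.0353
    t=0.4866 [y] (3,1)
    t=1.5219 [y] (3,0) — stop
  → r_4 = 1.5219
beam 5: φ=90°, α=330°
  cosα=0.8660 sinα=-0.5000 | (3,2) | tMaxX 0.5543 tMaxY 0.9400 | tΔX 1.1547 tΔY 2.0000
    t=0.5543 [x] (4,2)
    t=0.9400 [y] (4,1)
    t=1.7090 [x] (5,1) — stop
  → r_5 = 1.7090

ranges = [0.6004, 0.5383, 1.6974, 1.5219, 1.7090]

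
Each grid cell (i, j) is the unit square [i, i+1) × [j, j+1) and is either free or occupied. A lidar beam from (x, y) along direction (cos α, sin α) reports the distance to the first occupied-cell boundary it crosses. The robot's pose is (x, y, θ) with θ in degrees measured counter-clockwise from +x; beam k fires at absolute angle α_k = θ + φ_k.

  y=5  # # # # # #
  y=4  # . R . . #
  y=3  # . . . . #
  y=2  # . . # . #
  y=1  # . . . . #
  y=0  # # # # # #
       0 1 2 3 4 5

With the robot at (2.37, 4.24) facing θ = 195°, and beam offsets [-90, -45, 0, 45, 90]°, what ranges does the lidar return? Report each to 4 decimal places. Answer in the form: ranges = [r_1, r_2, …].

beam 1: φ=-90°, α=105°
  direction (-0.2588, 0.9659); cell (2,4); t to first gridline: x 1.4296, y 0.7868 (then +3.8637 / +1.0353)
    (2,5) via y @ 0.7868  # hit
  → r_1 = 0.7868
beam 2: φ=-45°, α=150°
  direction (-0.8660, 0.5000); cell (2,4); t to first gridline: x 0.4272, y 1.5200 (then +1.1547 / +2.0000)
    (1,4) via x @ 0.4272
    (1,5) via y @ 1.5200  # hit
  → r_2 = 1.5200
beam 3: φ=0°, α=195°
  direction (-0.9659, -0.2588); cell (2,4); t to first gridline: x 0.3831, y 0.9273 (then +1.0353 / +3.8637)
    (1,4) via x @ 0.3831
    (1,3) via y @ 0.9273
    (0,3) via x @ 1.4183  # hit
  → r_3 = 1.4183
beam 4: φ=45°, α=240°
  direction (-0.5000, -0.8660); cell (2,4); t to first gridline: x 0.7400, y 0.2771 (then +2.0000 / +1.1547)
    (2,3) via y @ 0.2771
    (1,3) via x @ 0.7400
    (1,2) via y @ 1.4318
    (1,1) via y @ 2.5865
    (0,1) via x @ 2.7400  # hit
  → r_4 = 2.7400
beam 5: φ=90°, α=285°
  direction (0.2588, -0.9659); cell (2,4); t to first gridline: x 2.4341, y 0.2485 (then +3.8637 / +1.0353)
    (2,3) via y @ 0.2485
    (2,2) via y @ 1.2837
    (2,1) via y @ 2.3190
    (3,1) via x @ 2.4341
    (3,0) via y @ 3.3543  # hit
  → r_5 = 3.3543

ranges = [0.7868, 1.5200, 1.4183, 2.7400, 3.3543]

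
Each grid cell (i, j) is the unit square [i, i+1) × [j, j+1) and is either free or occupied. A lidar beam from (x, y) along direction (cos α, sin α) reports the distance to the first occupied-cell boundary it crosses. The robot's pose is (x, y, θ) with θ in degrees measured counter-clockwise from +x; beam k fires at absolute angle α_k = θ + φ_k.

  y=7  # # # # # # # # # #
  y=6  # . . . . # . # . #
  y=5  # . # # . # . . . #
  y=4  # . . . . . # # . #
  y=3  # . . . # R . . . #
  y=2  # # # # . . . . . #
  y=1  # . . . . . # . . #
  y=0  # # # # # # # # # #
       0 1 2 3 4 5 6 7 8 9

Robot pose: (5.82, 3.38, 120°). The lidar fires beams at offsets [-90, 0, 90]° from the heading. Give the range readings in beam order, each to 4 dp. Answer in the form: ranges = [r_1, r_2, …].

beam 1: φ=-90°, α=30°
  dir = (cos 30°, sin 30°) = (0.8660, 0.5000); from cell (5,3)
  next x-line at t=0.2078, next y-line at t=1.2400; Δt_x=1.1547, Δt_y=2.0000
    x: enter (6,3) at t=0.2078
    y: enter (6,4) at t=1.2400 ← occupied
  → r_1 = 1.2400
beam 2: φ=0°, α=120°
  dir = (cos 120°, sin 120°) = (-0.5000, 0.8660); from cell (5,3)
  next x-line at t=1.6400, next y-line at t=0.7159; Δt_x=2.0000, Δt_y=1.1547
    y: enter (5,4) at t=0.7159
    x: enter (4,4) at t=1.6400
    y: enter (4,5) at t=1.8706
    y: enter (4,6) at t=3.0253
    x: enter (3,6) at t=3.6400
    y: enter (3,7) at t=4.1800 ← occupied
  → r_2 = 4.1800
beam 3: φ=90°, α=210°
  dir = (cos 210°, sin 210°) = (-0.8660, -0.5000); from cell (5,3)
  next x-line at t=0.9469, next y-line at t=0.7600; Δt_x=1.1547, Δt_y=2.0000
    y: enter (5,2) at t=0.7600
    x: enter (4,2) at t=0.9469
    x: enter (3,2) at t=2.1016 ← occupied
  → r_3 = 2.1016

ranges = [1.2400, 4.1800, 2.1016]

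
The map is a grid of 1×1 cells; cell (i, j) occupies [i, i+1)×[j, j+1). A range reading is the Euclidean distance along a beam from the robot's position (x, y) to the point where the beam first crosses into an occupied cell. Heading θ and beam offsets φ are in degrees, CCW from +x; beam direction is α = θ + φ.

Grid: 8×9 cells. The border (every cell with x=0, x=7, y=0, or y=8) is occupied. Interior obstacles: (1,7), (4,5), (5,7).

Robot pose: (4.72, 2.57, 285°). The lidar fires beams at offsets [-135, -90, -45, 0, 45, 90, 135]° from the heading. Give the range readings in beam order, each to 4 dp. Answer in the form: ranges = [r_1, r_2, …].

ranges = [4.2955, 3.8512, 1.8129, 1.6254, 2.6327, 2.3604, 4.5600]

beam 1: φ=-135°, α=150°
  d=(-0.8660,0.5000)  start (4,2)  tX=0.8314 tY=0.8600  stride 1/|dx|=1.1547 1/|dy|=2.0000
    cross x-line → (3,2), t=0.8314
    cross y-line → (3,3), t=0.8600
    cross x-line → (2,3), t=1.9861
    cross y-line → (2,4), t=2.8600
    cross x-line → (1,4), t=3.1408
    cross x-line → (0,4), t=4.2955 (wall)
  → r_1 = 4.2955
beam 2: φ=-90°, α=195°
  d=(-0.9659,-0.2588)  start (4,2)  tX=0.7454 tY=2.2023  stride 1/|dx|=1.0353 1/|dy|=3.8637
    cross x-line → (3,2), t=0.7454
    cross x-line → (2,2), t=1.7807
    cross y-line → (2,1), t=2.2023
    cross x-line → (1,1), t=2.8160
    cross x-line → (0,1), t=3.8512 (wall)
  → r_2 = 3.8512
beam 3: φ=-45°, α=240°
  d=(-0.5000,-0.8660)  start (4,2)  tX=1.4400 tY=0.6582  stride 1/|dx|=2.0000 1/|dy|=1.1547
    cross y-line → (4,1), t=0.6582
    cross x-line → (3,1), t=1.4400
    cross y-line → (3,0), t=1.8129 (wall)
  → r_3 = 1.8129
beam 4: φ=0°, α=285°
  d=(0.2588,-0.9659)  start (4,2)  tX=1.0818 tY=0.5901  stride 1/|dx|=3.8637 1/|dy|=1.0353
    cross y-line → (4,1), t=0.5901
    cross x-line → (5,1), t=1.0818
    cross y-line → (5,0), t=1.6254 (wall)
  → r_4 = 1.6254
beam 5: φ=45°, α=330°
  d=(0.8660,-0.5000)  start (4,2)  tX=0.3233 tY=1.1400  stride 1/|dx|=1.1547 1/|dy|=2.0000
    cross x-line → (5,2), t=0.3233
    cross y-line → (5,1), t=1.1400
    cross x-line → (6,1), t=1.4780
    cross x-line → (7,1), t=2.6327 (wall)
  → r_5 = 2.6327
beam 6: φ=90°, α=15°
  d=(0.9659,0.2588)  start (4,2)  tX=0.2899 tY=1.6614  stride 1/|dx|=1.0353 1/|dy|=3.8637
    cross x-line → (5,2), t=0.2899
    cross x-line → (6,2), t=1.3252
    cross y-line → (6,3), t=1.6614
    cross x-line → (7,3), t=2.3604 (wall)
  → r_6 = 2.3604
beam 7: φ=135°, α=60°
  d=(0.5000,0.8660)  start (4,2)  tX=0.5600 tY=0.4965  stride 1/|dx|=2.0000 1/|dy|=1.1547
    cross y-line → (4,3), t=0.4965
    cross x-line → (5,3), t=0.5600
    cross y-line → (5,4), t=1.6512
    cross x-line → (6,4), t=2.5600
    cross y-line → (6,5), t=2.8059
    cross y-line → (6,6), t=3.9606
    cross x-line → (7,6), t=4.5600 (wall)
  → r_7 = 4.5600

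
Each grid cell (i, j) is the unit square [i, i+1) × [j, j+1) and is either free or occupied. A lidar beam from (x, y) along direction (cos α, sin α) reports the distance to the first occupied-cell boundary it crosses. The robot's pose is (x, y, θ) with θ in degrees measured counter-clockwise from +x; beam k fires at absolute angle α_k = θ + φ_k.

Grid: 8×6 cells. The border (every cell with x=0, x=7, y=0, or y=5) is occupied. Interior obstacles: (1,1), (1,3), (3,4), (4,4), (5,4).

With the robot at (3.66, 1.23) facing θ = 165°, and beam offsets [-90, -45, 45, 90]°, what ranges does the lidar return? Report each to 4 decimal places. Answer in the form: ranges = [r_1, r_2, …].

ranges = [2.8677, 4.3532, 0.4600, 0.2381]

beam 1: φ=-90°, α=75°
  direction (0.2588, 0.9659); cell (3,1); t to first gridline: x 1.3137, y 0.7972 (then +3.8637 / +1.0353)
    (3,2) via y @ 0.7972
    (4,2) via x @ 1.3137
    (4,3) via y @ 1.8324
    (4,4) via y @ 2.8677  # hit
  → r_1 = 2.8677
beam 2: φ=-45°, α=120°
  direction (-0.5000, 0.8660); cell (3,1); t to first gridline: x 1.3200, y 0.8891 (then +2.0000 / +1.1547)
    (3,2) via y @ 0.8891
    (2,2) via x @ 1.3200
    (2,3) via y @ 2.0438
    (2,4) via y @ 3.1985
    (1,4) via x @ 3.3200
    (1,5) via y @ 4.3532  # hit
  → r_2 = 4.3532
beam 3: φ=45°, α=210°
  direction (-0.8660, -0.5000); cell (3,1); t to first gridline: x 0.7621, y 0.4600 (then +1.1547 / +2.0000)
    (3,0) via y @ 0.4600  # hit
  → r_3 = 0.4600
beam 4: φ=90°, α=255°
  direction (-0.2588, -0.9659); cell (3,1); t to first gridline: x 2.5500, y 0.2381 (then +3.8637 / +1.0353)
    (3,0) via y @ 0.2381  # hit
  → r_4 = 0.2381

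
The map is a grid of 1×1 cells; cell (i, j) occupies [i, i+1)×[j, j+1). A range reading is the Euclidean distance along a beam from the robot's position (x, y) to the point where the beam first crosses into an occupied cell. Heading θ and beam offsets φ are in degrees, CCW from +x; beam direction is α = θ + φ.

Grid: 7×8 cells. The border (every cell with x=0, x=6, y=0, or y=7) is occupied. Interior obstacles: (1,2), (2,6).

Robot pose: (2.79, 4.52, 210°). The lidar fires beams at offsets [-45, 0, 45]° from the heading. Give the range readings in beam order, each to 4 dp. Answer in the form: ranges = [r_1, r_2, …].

ranges = [1.8531, 2.0669, 3.6442]

beam 1: φ=-45°, α=165°
  direction (-0.9659, 0.2588); cell (2,4); t to first gridline: x 0.8179, y 1.8546 (then +1.0353 / +3.8637)
    (1,4) via x @ 0.8179
    (0,4) via x @ 1.8531  # hit
  → r_1 = 1.8531
beam 2: φ=0°, α=210°
  direction (-0.8660, -0.5000); cell (2,4); t to first gridline: x 0.9122, y 1.0400 (then +1.1547 / +2.0000)
    (1,4) via x @ 0.9122
    (1,3) via y @ 1.0400
    (0,3) via x @ 2.0669  # hit
  → r_2 = 2.0669
beam 3: φ=45°, α=255°
  direction (-0.2588, -0.9659); cell (2,4); t to first gridline: x 3.0523, y 0.5383 (then +3.8637 / +1.0353)
    (2,3) via y @ 0.5383
    (2,2) via y @ 1.5736
    (2,1) via y @ 2.6089
    (1,1) via x @ 3.0523
    (1,0) via y @ 3.6442  # hit
  → r_3 = 3.6442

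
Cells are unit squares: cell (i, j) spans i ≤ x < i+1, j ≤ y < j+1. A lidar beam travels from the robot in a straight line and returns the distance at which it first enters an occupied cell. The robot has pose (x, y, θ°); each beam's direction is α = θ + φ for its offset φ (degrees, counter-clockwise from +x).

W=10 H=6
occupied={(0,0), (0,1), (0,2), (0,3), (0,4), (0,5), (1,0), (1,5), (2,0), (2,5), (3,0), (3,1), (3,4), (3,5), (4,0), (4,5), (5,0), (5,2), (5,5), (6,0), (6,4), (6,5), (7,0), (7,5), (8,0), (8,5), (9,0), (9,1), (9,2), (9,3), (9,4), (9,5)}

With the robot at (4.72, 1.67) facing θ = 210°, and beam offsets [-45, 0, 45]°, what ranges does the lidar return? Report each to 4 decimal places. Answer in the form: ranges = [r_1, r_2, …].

ranges = [0.7454, 0.8314, 0.6936]

beam 1: φ=-45°, α=165°
  dir = (cos 165°, sin 165°) = (-0.9659, 0.2588); from cell (4,1)
  next x-line at t=0.7454, next y-line at t=1.2750; Δt_x=1.0353, Δt_y=3.8637
    x: enter (3,1) at t=0.7454 ← occupied
  → r_1 = 0.7454
beam 2: φ=0°, α=210°
  dir = (cos 210°, sin 210°) = (-0.8660, -0.5000); from cell (4,1)
  next x-line at t=0.8314, next y-line at t=1.3400; Δt_x=1.1547, Δt_y=2.0000
    x: enter (3,1) at t=0.8314 ← occupied
  → r_2 = 0.8314
beam 3: φ=45°, α=255°
  dir = (cos 255°, sin 255°) = (-0.2588, -0.9659); from cell (4,1)
  next x-line at t=2.7819, next y-line at t=0.6936; Δt_x=3.8637, Δt_y=1.0353
    y: enter (4,0) at t=0.6936 ← occupied
  → r_3 = 0.6936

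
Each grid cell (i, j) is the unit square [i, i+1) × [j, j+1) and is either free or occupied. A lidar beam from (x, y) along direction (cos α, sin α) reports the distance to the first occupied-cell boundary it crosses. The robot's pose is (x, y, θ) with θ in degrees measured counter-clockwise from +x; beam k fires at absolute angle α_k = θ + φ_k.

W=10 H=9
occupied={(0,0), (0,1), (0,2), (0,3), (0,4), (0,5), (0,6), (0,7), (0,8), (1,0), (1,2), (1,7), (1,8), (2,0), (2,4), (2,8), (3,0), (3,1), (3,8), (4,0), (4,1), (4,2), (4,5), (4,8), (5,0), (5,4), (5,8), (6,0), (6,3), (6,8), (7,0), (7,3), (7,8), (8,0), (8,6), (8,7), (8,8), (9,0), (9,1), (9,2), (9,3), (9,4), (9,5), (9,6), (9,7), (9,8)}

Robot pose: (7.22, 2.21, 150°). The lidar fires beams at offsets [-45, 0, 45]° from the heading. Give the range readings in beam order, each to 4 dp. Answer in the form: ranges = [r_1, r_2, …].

ranges = [0.8179, 4.8728, 2.2983]

beam 1: φ=-45°, α=105°
  dir = (cos 105°, sin 105°) = (-0.2588, 0.9659); from cell (7,2)
  next x-line at t=0.8500, next y-line at t=0.8179; Δt_x=3.8637, Δt_y=1.0353
    y: enter (7,3) at t=0.8179 ← occupied
  → r_1 = 0.8179
beam 2: φ=0°, α=150°
  dir = (cos 150°, sin 150°) = (-0.8660, 0.5000); from cell (7,2)
  next x-line at t=0.2540, next y-line at t=1.5800; Δt_x=1.1547, Δt_y=2.0000
    x: enter (6,2) at t=0.2540
    x: enter (5,2) at t=1.4087
    y: enter (5,3) at t=1.5800
    x: enter (4,3) at t=2.5634
    y: enter (4,4) at t=3.5800
    x: enter (3,4) at t=3.7181
    x: enter (2,4) at t=4.8728 ← occupied
  → r_2 = 4.8728
beam 3: φ=45°, α=195°
  dir = (cos 195°, sin 195°) = (-0.9659, -0.2588); from cell (7,2)
  next x-line at t=0.2278, next y-line at t=0.8114; Δt_x=1.0353, Δt_y=3.8637
    x: enter (6,2) at t=0.2278
    y: enter (6,1) at t=0.8114
    x: enter (5,1) at t=1.2630
    x: enter (4,1) at t=2.2983 ← occupied
  → r_3 = 2.2983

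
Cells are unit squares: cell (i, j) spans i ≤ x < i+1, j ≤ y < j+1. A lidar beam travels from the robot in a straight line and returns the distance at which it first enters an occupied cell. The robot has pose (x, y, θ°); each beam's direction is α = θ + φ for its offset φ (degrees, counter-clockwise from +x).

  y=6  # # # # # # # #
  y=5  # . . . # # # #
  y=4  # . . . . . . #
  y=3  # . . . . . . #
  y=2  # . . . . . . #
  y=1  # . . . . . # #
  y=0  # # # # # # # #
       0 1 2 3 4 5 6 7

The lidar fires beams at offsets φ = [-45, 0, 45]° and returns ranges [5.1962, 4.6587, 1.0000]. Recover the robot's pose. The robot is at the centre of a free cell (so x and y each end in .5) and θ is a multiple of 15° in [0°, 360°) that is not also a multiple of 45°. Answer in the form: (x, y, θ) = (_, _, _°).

(x, y, θ) = (5.5, 1.5, 165°)

Enumerate (i+0.5, j+0.5, θ) over the 26 free cells and 16 admissible headings. For each, cast all 3 beams and compare to the given ranges.
  (4.5, 3.5, 300°): beam 1 = 2.5882 ≠ 5.1962 ✗
  (3.5, 3.5, 75°): beam 1 = 3.0000 ≠ 5.1962 ✗
  (1.5, 5.5, 105°): beam 1 = 0.5774 ≠ 5.1962 ✗
  (5.5, 1.5, 105°): beam 1 = 3.0000 ≠ 5.1962 ✗
  (5.5, 3.5, 330°): beam 1 = 1.9319 ≠ 5.1962 ✗
  …
  (5.5, 1.5, 165°): r_1=5.1962, r_2=4.6587, r_3=1.0000 — all match ✓
Unique over the lattice → pose = (5.5, 1.5, 165°).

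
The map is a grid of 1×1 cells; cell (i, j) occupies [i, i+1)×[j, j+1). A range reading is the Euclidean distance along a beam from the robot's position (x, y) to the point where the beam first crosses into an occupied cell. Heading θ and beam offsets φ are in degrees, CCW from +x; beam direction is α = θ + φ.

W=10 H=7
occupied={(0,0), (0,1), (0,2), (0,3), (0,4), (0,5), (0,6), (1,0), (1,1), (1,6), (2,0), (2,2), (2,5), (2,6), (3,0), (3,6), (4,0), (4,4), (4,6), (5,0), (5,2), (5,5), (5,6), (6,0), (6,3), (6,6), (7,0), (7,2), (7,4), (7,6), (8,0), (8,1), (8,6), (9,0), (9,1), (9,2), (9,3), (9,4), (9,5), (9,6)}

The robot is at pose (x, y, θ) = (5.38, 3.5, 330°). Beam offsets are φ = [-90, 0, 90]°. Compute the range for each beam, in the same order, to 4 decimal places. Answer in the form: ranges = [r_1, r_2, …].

ranges = [0.5774, 0.7159, 2.8868]

beam 1: φ=-90°, α=240°
  dir = (cos 240°, sin 240°) = (-0.5000, -0.8660); from cell (5,3)
  next x-line at t=0.7600, next y-line at t=0.5774; Δt_x=2.0000, Δt_y=1.1547
    y: enter (5,2) at t=0.5774 ← occupied
  → r_1 = 0.5774
beam 2: φ=0°, α=330°
  dir = (cos 330°, sin 330°) = (0.8660, -0.5000); from cell (5,3)
  next x-line at t=0.7159, next y-line at t=1.0000; Δt_x=1.1547, Δt_y=2.0000
    x: enter (6,3) at t=0.7159 ← occupied
  → r_2 = 0.7159
beam 3: φ=90°, α=60°
  dir = (cos 60°, sin 60°) = (0.5000, 0.8660); from cell (5,3)
  next x-line at t=1.2400, next y-line at t=0.5774; Δt_x=2.0000, Δt_y=1.1547
    y: enter (5,4) at t=0.5774
    x: enter (6,4) at t=1.2400
    y: enter (6,5) at t=1.7321
    y: enter (6,6) at t=2.8868 ← occupied
  → r_3 = 2.8868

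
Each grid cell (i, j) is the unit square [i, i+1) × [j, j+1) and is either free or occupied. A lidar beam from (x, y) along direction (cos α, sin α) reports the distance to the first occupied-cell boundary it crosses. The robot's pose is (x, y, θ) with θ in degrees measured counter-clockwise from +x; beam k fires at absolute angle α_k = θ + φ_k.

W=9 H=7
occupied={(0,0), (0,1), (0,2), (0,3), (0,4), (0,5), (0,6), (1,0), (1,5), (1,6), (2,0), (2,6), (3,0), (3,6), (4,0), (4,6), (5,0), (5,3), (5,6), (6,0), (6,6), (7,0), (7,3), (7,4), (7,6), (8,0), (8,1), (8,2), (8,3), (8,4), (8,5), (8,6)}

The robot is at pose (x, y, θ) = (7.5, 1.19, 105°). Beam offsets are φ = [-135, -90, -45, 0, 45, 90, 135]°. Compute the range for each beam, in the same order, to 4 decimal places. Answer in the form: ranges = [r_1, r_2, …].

ranges = [0.3800, 0.5176, 1.0000, 1.8738, 7.5056, 0.7341, 0.2194]

beam 1: φ=-135°, α=330°
  dir = (cos 330°, sin 330°) = (0.8660, -0.5000); from cell (7,1)
  next x-line at t=0.5774, next y-line at t=0.3800; Δt_x=1.1547, Δt_y=2.0000
    y: enter (7,0) at t=0.3800 ← occupied
  → r_1 = 0.3800
beam 2: φ=-90°, α=15°
  dir = (cos 15°, sin 15°) = (0.9659, 0.2588); from cell (7,1)
  next x-line at t=0.5176, next y-line at t=3.1296; Δt_x=1.0353, Δt_y=3.8637
    x: enter (8,1) at t=0.5176 ← occupied
  → r_2 = 0.5176
beam 3: φ=-45°, α=60°
  dir = (cos 60°, sin 60°) = (0.5000, 0.8660); from cell (7,1)
  next x-line at t=1.0000, next y-line at t=0.9353; Δt_x=2.0000, Δt_y=1.1547
    y: enter (7,2) at t=0.9353
    x: enter (8,2) at t=1.0000 ← occupied
  → r_3 = 1.0000
beam 4: φ=0°, α=105°
  dir = (cos 105°, sin 105°) = (-0.2588, 0.9659); from cell (7,1)
  next x-line at t=1.9319, next y-line at t=0.8386; Δt_x=3.8637, Δt_y=1.0353
    y: enter (7,2) at t=0.8386
    y: enter (7,3) at t=1.8738 ← occupied
  → r_4 = 1.8738
beam 5: φ=45°, α=150°
  dir = (cos 150°, sin 150°) = (-0.8660, 0.5000); from cell (7,1)
  next x-line at t=0.5774, next y-line at t=1.6200; Δt_x=1.1547, Δt_y=2.0000
    x: enter (6,1) at t=0.5774
    y: enter (6,2) at t=1.6200
    x: enter (5,2) at t=1.7321
    x: enter (4,2) at t=2.8868
    y: enter (4,3) at t=3.6200
    x: enter (3,3) at t=4.0415
    x: enter (2,3) at t=5.1962
    y: enter (2,4) at t=5.6200
    x: enter (1,4) at t=6.3509
    x: enter (0,4) at t=7.5056 ← occupied
  → r_5 = 7.5056
beam 6: φ=90°, α=195°
  dir = (cos 195°, sin 195°) = (-0.9659, -0.2588); from cell (7,1)
  next x-line at t=0.5176, next y-line at t=0.7341; Δt_x=1.0353, Δt_y=3.8637
    x: enter (6,1) at t=0.5176
    y: enter (6,0) at t=0.7341 ← occupied
  → r_6 = 0.7341
beam 7: φ=135°, α=240°
  dir = (cos 240°, sin 240°) = (-0.5000, -0.8660); from cell (7,1)
  next x-line at t=1.0000, next y-line at t=0.2194; Δt_x=2.0000, Δt_y=1.1547
    y: enter (7,0) at t=0.2194 ← occupied
  → r_7 = 0.2194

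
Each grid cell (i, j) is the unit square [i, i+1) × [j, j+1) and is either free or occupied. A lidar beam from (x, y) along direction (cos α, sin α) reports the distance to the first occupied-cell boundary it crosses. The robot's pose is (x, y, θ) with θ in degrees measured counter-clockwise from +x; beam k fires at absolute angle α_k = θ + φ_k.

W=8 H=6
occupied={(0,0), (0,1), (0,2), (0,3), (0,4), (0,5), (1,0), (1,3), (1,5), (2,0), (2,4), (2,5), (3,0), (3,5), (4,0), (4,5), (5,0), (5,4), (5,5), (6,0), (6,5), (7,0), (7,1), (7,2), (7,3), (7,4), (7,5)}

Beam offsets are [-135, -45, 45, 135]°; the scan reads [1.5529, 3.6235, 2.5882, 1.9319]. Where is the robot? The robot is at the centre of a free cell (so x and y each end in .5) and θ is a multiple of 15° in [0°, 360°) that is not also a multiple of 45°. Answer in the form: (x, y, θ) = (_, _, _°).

(x, y, θ) = (3.5, 2.5, 30°)

Enumerate (i+0.5, j+0.5, θ) over the 21 free cells and 16 admissible headings. For each, cast all 4 beams and compare to the given ranges.
  (3.5, 2.5, 60°): beam 3 = 1.9319 ≠ 2.5882 ✗
  (3.5, 2.5, 15°): beam 1 = 1.7321 ≠ 1.5529 ✗
  (3.5, 1.5, 255°): beam 1 = 2.8868 ≠ 1.5529 ✗
  (6.5, 2.5, 30°): beam 2 = 0.5176 ≠ 3.6235 ✗
  …
  (3.5, 2.5, 30°): r_1=1.5529, r_2=3.6235, r_3=2.5882, r_4=1.9319 — all match ✓
Unique over the lattice → pose = (3.5, 2.5, 30°).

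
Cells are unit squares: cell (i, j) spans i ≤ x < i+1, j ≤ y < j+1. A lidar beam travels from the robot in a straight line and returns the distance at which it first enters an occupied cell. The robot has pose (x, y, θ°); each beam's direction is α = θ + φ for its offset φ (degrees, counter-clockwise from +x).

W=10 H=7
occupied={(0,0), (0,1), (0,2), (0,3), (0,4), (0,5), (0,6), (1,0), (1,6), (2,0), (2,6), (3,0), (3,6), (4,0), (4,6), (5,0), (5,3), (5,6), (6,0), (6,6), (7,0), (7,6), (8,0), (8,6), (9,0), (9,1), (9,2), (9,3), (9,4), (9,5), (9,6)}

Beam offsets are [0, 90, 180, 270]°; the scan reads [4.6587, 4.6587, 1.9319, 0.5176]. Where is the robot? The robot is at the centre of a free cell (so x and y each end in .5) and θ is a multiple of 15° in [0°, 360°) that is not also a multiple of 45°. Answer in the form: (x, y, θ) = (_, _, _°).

Candidates: 39 free-cell centres × 16 headings = 624 poses. Raycast each; keep the one whose scan matches to 4 dp.
  (4.5, 2.5, 120°): beam 1 = 4.0415 ≠ 4.6587 ✗
  (4.5, 2.5, 15°): beam 2 = 3.6235 ≠ 4.6587 ✗
  (2.5, 2.5, 60°): beam 1 = 4.0415 ≠ 4.6587 ✗
  …
  (4.5, 1.5, 15°): r_1=4.6587, r_2=4.6587, r_3=1.9319, r_4=0.5176 — all match ✓
No second candidate reproduces the full scan.

(x, y, θ) = (4.5, 1.5, 15°)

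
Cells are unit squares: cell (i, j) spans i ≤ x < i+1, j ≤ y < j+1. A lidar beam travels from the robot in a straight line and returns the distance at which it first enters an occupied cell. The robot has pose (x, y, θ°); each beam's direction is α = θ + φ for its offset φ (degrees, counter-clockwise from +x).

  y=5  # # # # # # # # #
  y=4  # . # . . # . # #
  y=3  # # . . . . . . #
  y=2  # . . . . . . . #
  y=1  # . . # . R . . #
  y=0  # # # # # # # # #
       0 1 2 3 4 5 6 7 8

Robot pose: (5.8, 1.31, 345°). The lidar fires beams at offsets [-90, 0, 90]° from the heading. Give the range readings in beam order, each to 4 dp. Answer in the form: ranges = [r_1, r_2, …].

ranges = [0.3209, 1.1977, 3.8202]

beam 1: φ=-90°, α=255°
  cosα=-0.2588 sinα=-0.9659 | (5,1) | tMaxX 3.0910 tMaxY 0.3209 | tΔX 3.8637 tΔY 1.0353
    t=0.3209 [y] (5,0) — stop
  → r_1 = 0.3209
beam 2: φ=0°, α=345°
  cosα=0.9659 sinα=-0.2588 | (5,1) | tMaxX 0.2071 tMaxY 1.1977 | tΔX 1.0353 tΔY 3.8637
    t=0.2071 [x] (6,1)
    t=1.1977 [y] (6,0) — stop
  → r_2 = 1.1977
beam 3: φ=90°, α=75°
  cosα=0.2588 sinα=0.9659 | (5,1) | tMaxX 0.7727 tMaxY 0.7143 | tΔX 3.8637 tΔY 1.0353
    t=0.7143 [y] (5,2)
    t=0.7727 [x] (6,2)
    t=1.7496 [y] (6,3)
    t=2.7849 [y] (6,4)
    t=3.8202 [y] (6,5) — stop
  → r_3 = 3.8202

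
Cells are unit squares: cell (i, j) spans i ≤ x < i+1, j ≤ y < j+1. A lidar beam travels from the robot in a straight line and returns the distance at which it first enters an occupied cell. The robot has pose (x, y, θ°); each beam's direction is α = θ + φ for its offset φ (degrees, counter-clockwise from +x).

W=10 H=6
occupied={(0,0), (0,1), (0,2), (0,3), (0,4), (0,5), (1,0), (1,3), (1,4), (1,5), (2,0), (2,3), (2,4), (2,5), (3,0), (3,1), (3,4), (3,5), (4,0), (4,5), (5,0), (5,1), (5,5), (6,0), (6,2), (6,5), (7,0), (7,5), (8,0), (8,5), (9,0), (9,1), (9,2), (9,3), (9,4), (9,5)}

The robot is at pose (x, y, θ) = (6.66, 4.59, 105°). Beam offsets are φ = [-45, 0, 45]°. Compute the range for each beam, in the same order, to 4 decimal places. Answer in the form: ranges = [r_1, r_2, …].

beam 1: φ=-45°, α=60°
  d=(0.5000,0.8660)  start (6,4)  tX=0.6800 tY=0.4734  stride 1/|dx|=2.0000 1/|dy|=1.1547
    cross y-line → (6,5), t=0.4734 (wall)
  → r_1 = 0.4734
beam 2: φ=0°, α=105°
  d=(-0.2588,0.9659)  start (6,4)  tX=2.5500 tY=0.4245  stride 1/|dx|=3.8637 1/|dy|=1.0353
    cross y-line → (6,5), t=0.4245 (wall)
  → r_2 = 0.4245
beam 3: φ=45°, α=150°
  d=(-0.8660,0.5000)  start (6,4)  tX=0.7621 tY=0.8200  stride 1/|dx|=1.1547 1/|dy|=2.0000
    cross x-line → (5,4), t=0.7621
    cross y-line → (5,5), t=0.8200 (wall)
  → r_3 = 0.8200

ranges = [0.4734, 0.4245, 0.8200]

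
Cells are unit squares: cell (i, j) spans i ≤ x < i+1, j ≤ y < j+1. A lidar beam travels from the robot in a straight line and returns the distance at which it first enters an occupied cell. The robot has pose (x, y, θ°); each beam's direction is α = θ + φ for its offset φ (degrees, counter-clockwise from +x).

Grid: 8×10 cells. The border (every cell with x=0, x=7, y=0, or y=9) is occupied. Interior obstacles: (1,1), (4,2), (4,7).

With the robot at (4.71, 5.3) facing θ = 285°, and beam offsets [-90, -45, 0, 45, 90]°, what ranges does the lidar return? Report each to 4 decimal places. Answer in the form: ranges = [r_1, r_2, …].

ranges = [3.8409, 4.9652, 4.4517, 2.6443, 2.3708]

beam 1: φ=-90°, α=195°
  dir = (cos 195°, sin 195°) = (-0.9659, -0.2588); from cell (4,5)
  next x-line at t=0.7350, next y-line at t=1.1591; Δt_x=1.0353, Δt_y=3.8637
    x: enter (3,5) at t=0.7350
    y: enter (3,4) at t=1.1591
    x: enter (2,4) at t=1.7703
    x: enter (1,4) at t=2.8056
    x: enter (0,4) at t=3.8409 ← occupied
  → r_1 = 3.8409
beam 2: φ=-45°, α=240°
  dir = (cos 240°, sin 240°) = (-0.5000, -0.8660); from cell (4,5)
  next x-line at t=1.4200, next y-line at t=0.3464; Δt_x=2.0000, Δt_y=1.1547
    y: enter (4,4) at t=0.3464
    x: enter (3,4) at t=1.4200
    y: enter (3,3) at t=1.5011
    y: enter (3,2) at t=2.6558
    x: enter (2,2) at t=3.4200
    y: enter (2,1) at t=3.8105
    y: enter (2,0) at t=4.9652 ← occupied
  → r_2 = 4.9652
beam 3: φ=0°, α=285°
  dir = (cos 285°, sin 285°) = (0.2588, -0.9659); from cell (4,5)
  next x-line at t=1.1205, next y-line at t=0.3106; Δt_x=3.8637, Δt_y=1.0353
    y: enter (4,4) at t=0.3106
    x: enter (5,4) at t=1.1205
    y: enter (5,3) at t=1.3459
    y: enter (5,2) at t=2.3811
    y: enter (5,1) at t=3.4164
    y: enter (5,0) at t=4.4517 ← occupied
  → r_3 = 4.4517
beam 4: φ=45°, α=330°
  dir = (cos 330°, sin 330°) = (0.8660, -0.5000); from cell (4,5)
  next x-line at t=0.3349, next y-line at t=0.6000; Δt_x=1.1547, Δt_y=2.0000
    x: enter (5,5) at t=0.3349
    y: enter (5,4) at t=0.6000
    x: enter (6,4) at t=1.4896
    y: enter (6,3) at t=2.6000
    x: enter (7,3) at t=2.6443 ← occupied
  → r_4 = 2.6443
beam 5: φ=90°, α=15°
  dir = (cos 15°, sin 15°) = (0.9659, 0.2588); from cell (4,5)
  next x-line at t=0.3002, next y-line at t=2.7046; Δt_x=1.0353, Δt_y=3.8637
    x: enter (5,5) at t=0.3002
    x: enter (6,5) at t=1.3355
    x: enter (7,5) at t=2.3708 ← occupied
  → r_5 = 2.3708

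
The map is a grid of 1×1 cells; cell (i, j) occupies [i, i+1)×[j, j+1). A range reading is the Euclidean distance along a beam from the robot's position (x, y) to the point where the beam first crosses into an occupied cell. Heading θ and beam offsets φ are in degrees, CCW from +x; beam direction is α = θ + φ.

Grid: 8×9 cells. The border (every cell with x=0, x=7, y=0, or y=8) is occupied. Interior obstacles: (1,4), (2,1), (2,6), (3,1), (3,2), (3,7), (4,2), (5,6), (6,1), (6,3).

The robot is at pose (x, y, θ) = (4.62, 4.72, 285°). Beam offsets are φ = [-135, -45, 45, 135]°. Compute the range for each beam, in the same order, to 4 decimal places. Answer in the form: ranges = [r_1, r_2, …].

beam 1: φ=-135°, α=150°
  direction (-0.8660, 0.5000); cell (4,4); t to first gridline: x 0.7159, y 0.5600 (then +1.1547 / +2.0000)
    (4,5) via y @ 0.5600
    (3,5) via x @ 0.7159
    (2,5) via x @ 1.8706
    (2,6) via y @ 2.5600  # hit
  → r_1 = 2.5600
beam 2: φ=-45°, α=240°
  direction (-0.5000, -0.8660); cell (4,4); t to first gridline: x 1.2400, y 0.8314 (then +2.0000 / +1.1547)
    (4,3) via y @ 0.8314
    (3,3) via x @ 1.2400
    (3,2) via y @ 1.9861  # hit
  → r_2 = 1.9861
beam 3: φ=45°, α=330°
  direction (0.8660, -0.5000); cell (4,4); t to first gridline: x 0.4388, y 1.4400 (then +1.1547 / +2.0000)
    (5,4) via x @ 0.4388
    (5,3) via y @ 1.4400
    (6,3) via x @ 1.5935  # hit
  → r_3 = 1.5935
beam 4: φ=135°, α=60°
  direction (0.5000, 0.8660); cell (4,4); t to first gridline: x 0.7600, y 0.3233 (then +2.0000 / +1.1547)
    (4,5) via y @ 0.3233
    (5,5) via x @ 0.7600
    (5,6) via y @ 1.4780  # hit
  → r_4 = 1.4780

ranges = [2.5600, 1.9861, 1.5935, 1.4780]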